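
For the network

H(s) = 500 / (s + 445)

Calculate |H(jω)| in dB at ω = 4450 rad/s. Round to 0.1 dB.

-19.0 dB

At s = jω = j4450:
pole (s+445): 445 + j4450 → |·| = √(445²+4450²) = √20000525 ≈ 4472.2, ∠ = arctan(4450/445) ≈ 84.29°
|H| = 500 / 4472.2 ≈ 0.1118
Gain = 20 log₁₀(0.1118) ≈ -19.03 dB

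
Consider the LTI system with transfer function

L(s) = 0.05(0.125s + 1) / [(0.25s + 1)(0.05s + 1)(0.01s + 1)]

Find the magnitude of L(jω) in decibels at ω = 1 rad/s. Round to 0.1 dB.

At ω = 1 rad/s:
zero (1 + j1·0.125) = 1 + j0.125 → |·| ≈ 1.0078, ∠ ≈ 7.13°
pole (1 + j1·0.25) = 1 + j0.25 → |·| ≈ 1.0308, ∠ ≈ 14.04°
pole (1 + j1·0.05) = 1 + j0.05 → |·| ≈ 1.0012, ∠ ≈ 2.86°
pole (1 + j1·0.01) = 1 + j0.01 → |·| ≈ 1, ∠ ≈ 0.57°
|L| = 0.05 · 1.0078 / (1.0308 · 1.0012 · 1) ≈ 0.048826
Gain = 20 log₁₀(0.048826) ≈ -26.23 dB

-26.2 dB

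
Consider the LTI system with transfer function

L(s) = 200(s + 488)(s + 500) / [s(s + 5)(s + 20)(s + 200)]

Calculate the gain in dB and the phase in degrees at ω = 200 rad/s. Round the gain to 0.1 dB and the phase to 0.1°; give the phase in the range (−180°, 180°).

At s = jω = j200:
zero (s+488): 488 + j200 → |·| = √(488²+200²) = √278144 ≈ 527.39, ∠ = arctan(200/488) ≈ 22.29°
zero (s+500): 500 + j200 → |·| = √(500²+200²) = √290000 ≈ 538.52, ∠ = arctan(200/500) ≈ 21.80°
pole (s+5): 5 + j200 → |·| = √(5²+200²) = √40025 ≈ 200.06, ∠ = arctan(200/5) ≈ 88.57°
pole (s+20): 20 + j200 → |·| = √(20²+200²) = √40400 ≈ 201, ∠ = arctan(200/20) ≈ 84.29°
pole (s+200): 200 + j200 → |·| = √(200²+200²) = √80000 ≈ 282.84, ∠ = arctan(200/200) ≈ 45.00°
pole at origin: |s| = 200, ∠ = 90.00° (in denominator)
|L| = 200 · 2.8401e+05 / 2.2747e+09 ≈ 0.024971
Gain = 20 log₁₀(0.024971) ≈ -32.05 dB
∠L = 44.09° − 307.86° = -263.77° ≡ 96.23° (principal value)

-32.1 dB, 96.2°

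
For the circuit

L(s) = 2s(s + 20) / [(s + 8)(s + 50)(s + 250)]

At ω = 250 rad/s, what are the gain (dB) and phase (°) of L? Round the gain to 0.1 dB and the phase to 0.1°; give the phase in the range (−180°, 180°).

-45.1 dB, -36.4°

At s = jω = j250:
zero (s+20): 20 + j250 → |·| = √(20²+250²) = √62900 ≈ 250.8, ∠ = arctan(250/20) ≈ 85.43°
zero at origin: s = j250 → |·| = 250, ∠ = 90.00°
pole (s+8): 8 + j250 → |·| = √(8²+250²) = √62564 ≈ 250.13, ∠ = arctan(250/8) ≈ 88.17°
pole (s+50): 50 + j250 → |·| = √(50²+250²) = √65000 ≈ 254.95, ∠ = arctan(250/50) ≈ 78.69°
pole (s+250): 250 + j250 → |·| = √(250²+250²) = √125000 ≈ 353.55, ∠ = arctan(250/250) ≈ 45.00°
|L| = 2 · 62700 / 2.2546e+07 ≈ 0.005562
Gain = 20 log₁₀(0.005562) ≈ -45.10 dB
∠L = 175.43° − 211.86° = -36.43°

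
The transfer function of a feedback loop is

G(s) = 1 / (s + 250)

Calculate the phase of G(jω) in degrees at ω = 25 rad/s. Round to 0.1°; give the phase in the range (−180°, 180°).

Substitute s = j25:
Numerator: 1 = 1 + j0
Denominator: (j25) + 250 = 250 + j25
|N| = √(1² + 0²) ≈ 1, ∠N ≈ 0.00°
|D| = √(250² + 25²) ≈ 251.25, ∠D ≈ 5.71°
∠G = 0.00° − 5.71° = -5.71°

-5.7°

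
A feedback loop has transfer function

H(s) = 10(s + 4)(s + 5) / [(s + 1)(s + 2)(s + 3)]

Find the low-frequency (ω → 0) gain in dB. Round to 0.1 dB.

30.5 dB

H(0) = 10·4·5 / (1·2·3) ≈ 33.333
20 log₁₀(33.333) ≈ 30.46 dB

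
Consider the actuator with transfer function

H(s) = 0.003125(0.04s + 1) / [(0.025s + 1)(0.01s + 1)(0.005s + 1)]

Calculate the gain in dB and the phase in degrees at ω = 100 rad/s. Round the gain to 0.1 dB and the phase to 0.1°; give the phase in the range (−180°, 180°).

At ω = 100 rad/s:
zero (1 + j100·0.04) = 1 + j4 → |·| ≈ 4.1231, ∠ ≈ 75.96°
pole (1 + j100·0.025) = 1 + j2.5 → |·| ≈ 2.6926, ∠ ≈ 68.20°
pole (1 + j100·0.01) = 1 + j1 → |·| ≈ 1.4142, ∠ ≈ 45.00°
pole (1 + j100·0.005) = 1 + j0.5 → |·| ≈ 1.118, ∠ ≈ 26.57°
|H| = 0.003125 · 4.1231 / (2.6926 · 1.4142 · 1.118) ≈ 0.0030266
Gain = 20 log₁₀(0.0030266) ≈ -50.38 dB
∠H = (75.96°) − (68.20° + 45.00° + 26.57°) = -63.81°

-50.4 dB, -63.8°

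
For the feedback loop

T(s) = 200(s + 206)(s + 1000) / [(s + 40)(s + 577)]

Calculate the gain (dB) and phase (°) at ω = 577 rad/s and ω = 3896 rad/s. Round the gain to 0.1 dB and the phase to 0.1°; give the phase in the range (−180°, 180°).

At s = jω = j577:
zero (s+206): 206 + j577 → |·| = √(206²+577²) = √375365 ≈ 612.67, ∠ = arctan(577/206) ≈ 70.35°
zero (s+1000): 1000 + j577 → |·| = √(1000²+577²) = √1332929 ≈ 1154.5, ∠ = arctan(577/1000) ≈ 29.98°
pole (s+40): 40 + j577 → |·| = √(40²+577²) = √334529 ≈ 578.38, ∠ = arctan(577/40) ≈ 86.03°
pole (s+577): 577 + j577 → |·| = √(577²+577²) = √665858 ≈ 816, ∠ = arctan(577/577) ≈ 45.00°
|T| = 200 · 7.0733e+05 / 4.7196e+05 ≈ 299.74
Gain = 20 log₁₀(299.74) ≈ 49.53 dB
∠T = 100.33° − 131.03° = -30.70°

At s = jω = j3896:
zero (s+206): 206 + j3896 → |·| = √(206²+3896²) = √15221252 ≈ 3901.4, ∠ = arctan(3896/206) ≈ 86.97°
zero (s+1000): 1000 + j3896 → |·| = √(1000²+3896²) = √16178816 ≈ 4022.3, ∠ = arctan(3896/1000) ≈ 75.60°
pole (s+40): 40 + j3896 → |·| = √(40²+3896²) = √15180416 ≈ 3896.2, ∠ = arctan(3896/40) ≈ 89.41°
pole (s+577): 577 + j3896 → |·| = √(577²+3896²) = √15511745 ≈ 3938.5, ∠ = arctan(3896/577) ≈ 81.58°
|T| = 200 · 1.5693e+07 / 1.5345e+07 ≈ 204.54
Gain = 20 log₁₀(204.54) ≈ 46.22 dB
∠T = 162.57° − 170.99° = -8.42°

ω = 577: 49.5 dB, -30.7°; ω = 3896: 46.2 dB, -8.4°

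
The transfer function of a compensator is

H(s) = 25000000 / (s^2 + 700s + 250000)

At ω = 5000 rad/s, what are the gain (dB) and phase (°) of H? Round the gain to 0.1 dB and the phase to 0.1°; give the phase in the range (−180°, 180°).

0.0 dB, -172.0°

At s = jω = j5000:
quadratic: (j5000)² + 700·j5000 + 250000 = -24750000 + j3500000 → |·| ≈ 2.4996e+07, ∠ ≈ 171.95°
|H| = 25000000 / 2.4996e+07 ≈ 1.0002
Gain = 20 log₁₀(1.0002) ≈ 0.00 dB
∠H = 0.00° − 171.95° = -171.95°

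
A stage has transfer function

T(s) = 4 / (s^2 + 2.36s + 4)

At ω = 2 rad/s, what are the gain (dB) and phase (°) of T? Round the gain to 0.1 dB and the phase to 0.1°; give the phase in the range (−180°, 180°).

-1.4 dB, -90.0°

At s = jω = j2:
quadratic: (j2)² + 2.36·j2 + 4 = 0 + j4.72 → |·| ≈ 4.72, ∠ ≈ 90.00°
|T| = 4 / 4.72 ≈ 0.84746
Gain = 20 log₁₀(0.84746) ≈ -1.44 dB
∠T = 0.00° − 90.00° = -90.00°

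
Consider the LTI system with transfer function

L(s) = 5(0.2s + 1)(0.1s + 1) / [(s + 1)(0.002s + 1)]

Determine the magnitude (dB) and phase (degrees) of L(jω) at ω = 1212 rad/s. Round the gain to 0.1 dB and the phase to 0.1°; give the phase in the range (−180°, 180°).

33.3 dB, 21.8°

At ω = 1212 rad/s:
zero (1 + j1212·0.2) = 1 + j242.4 → |·| ≈ 242.4, ∠ ≈ 89.76°
zero (1 + j1212·0.1) = 1 + j121.2 → |·| ≈ 121.2, ∠ ≈ 89.53°
pole (1 + j1212·1) = 1 + j1212 → |·| ≈ 1212, ∠ ≈ 89.95°
pole (1 + j1212·0.002) = 1 + j2.424 → |·| ≈ 2.6222, ∠ ≈ 67.58°
|L| = 5 · 242.4 · 121.2 / (1212 · 2.6222) ≈ 46.221
Gain = 20 log₁₀(46.221) ≈ 33.30 dB
∠L = (89.76° + 89.53°) − (89.95° + 67.58°) = 21.76°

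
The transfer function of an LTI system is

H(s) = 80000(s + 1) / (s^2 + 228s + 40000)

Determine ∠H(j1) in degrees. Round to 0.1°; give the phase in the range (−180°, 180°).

At s = jω = j1:
zero (s+1): 1 + j1 → |·| = √(1²+1²) = √2 ≈ 1.4142, ∠ = arctan(1/1) ≈ 45.00°
quadratic: (j1)² + 228·j1 + 40000 = 39999 + j228 → |·| ≈ 40000, ∠ ≈ 0.33°
∠H = 45.00° − 0.33° = 44.67°

44.7°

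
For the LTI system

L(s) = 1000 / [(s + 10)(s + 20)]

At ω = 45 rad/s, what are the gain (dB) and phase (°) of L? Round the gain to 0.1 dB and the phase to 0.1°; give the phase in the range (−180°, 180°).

-7.1 dB, -143.5°

At s = jω = j45:
pole (s+10): 10 + j45 → |·| = √(10²+45²) = √2125 ≈ 46.098, ∠ = arctan(45/10) ≈ 77.47°
pole (s+20): 20 + j45 → |·| = √(20²+45²) = √2425 ≈ 49.244, ∠ = arctan(45/20) ≈ 66.04°
|L| = 1000 / 2270 ≈ 0.44053
Gain = 20 log₁₀(0.44053) ≈ -7.12 dB
∠L = 0.00° − 143.51° = -143.51°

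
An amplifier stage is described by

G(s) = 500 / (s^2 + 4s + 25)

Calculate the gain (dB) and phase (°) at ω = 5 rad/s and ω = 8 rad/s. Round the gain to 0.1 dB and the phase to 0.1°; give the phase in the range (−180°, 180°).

At s = jω = j5:
quadratic: (j5)² + 4·j5 + 25 = 0 + j20 → |·| ≈ 20, ∠ ≈ 90.00°
|G| = 500 / 20 ≈ 25
Gain = 20 log₁₀(25) ≈ 27.96 dB
∠G = 0.00° − 90.00° = -90.00°

At s = jω = j8:
quadratic: (j8)² + 4·j8 + 25 = -39 + j32 → |·| ≈ 50.448, ∠ ≈ 140.63°
|G| = 500 / 50.448 ≈ 9.9112
Gain = 20 log₁₀(9.9112) ≈ 19.92 dB
∠G = 0.00° − 140.63° = -140.63°

ω = 5: 28.0 dB, -90.0°; ω = 8: 19.9 dB, -140.6°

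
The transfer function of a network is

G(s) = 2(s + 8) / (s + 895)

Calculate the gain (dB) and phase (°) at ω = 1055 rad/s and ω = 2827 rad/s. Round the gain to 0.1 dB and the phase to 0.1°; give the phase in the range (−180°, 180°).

ω = 1055: 3.7 dB, 39.9°; ω = 2827: 5.6 dB, 17.4°

At s = jω = j1055:
zero (s+8): 8 + j1055 → |·| = √(8²+1055²) = √1113089 ≈ 1055, ∠ = arctan(1055/8) ≈ 89.57°
pole (s+895): 895 + j1055 → |·| = √(895²+1055²) = √1914050 ≈ 1383.5, ∠ = arctan(1055/895) ≈ 49.69°
|G| = 2 · 1055 / 1383.5 ≈ 1.5251
Gain = 20 log₁₀(1.5251) ≈ 3.67 dB
∠G = 89.57° − 49.69° = 39.88°

At s = jω = j2827:
zero (s+8): 8 + j2827 → |·| = √(8²+2827²) = √7991993 ≈ 2827, ∠ = arctan(2827/8) ≈ 89.84°
pole (s+895): 895 + j2827 → |·| = √(895²+2827²) = √8792954 ≈ 2965.3, ∠ = arctan(2827/895) ≈ 72.43°
|G| = 2 · 2827 / 2965.3 ≈ 1.9067
Gain = 20 log₁₀(1.9067) ≈ 5.61 dB
∠G = 89.84° − 72.43° = 17.41°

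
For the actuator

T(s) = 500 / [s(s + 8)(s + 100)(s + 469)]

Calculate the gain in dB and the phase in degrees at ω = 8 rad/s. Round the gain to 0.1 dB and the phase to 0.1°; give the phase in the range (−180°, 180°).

-78.6 dB, -140.6°

At s = jω = j8:
pole (s+8): 8 + j8 → |·| = √(8²+8²) = √128 ≈ 11.314, ∠ = arctan(8/8) ≈ 45.00°
pole (s+100): 100 + j8 → |·| = √(100²+8²) = √10064 ≈ 100.32, ∠ = arctan(8/100) ≈ 4.57°
pole (s+469): 469 + j8 → |·| = √(469²+8²) = √220025 ≈ 469.07, ∠ = arctan(8/469) ≈ 0.98°
pole at origin: |s| = 8, ∠ = 90.00° (in denominator)
|T| = 500 / 4.2592e+06 ≈ 0.00011739
Gain = 20 log₁₀(0.00011739) ≈ -78.61 dB
∠T = 0.00° − 140.55° = -140.55°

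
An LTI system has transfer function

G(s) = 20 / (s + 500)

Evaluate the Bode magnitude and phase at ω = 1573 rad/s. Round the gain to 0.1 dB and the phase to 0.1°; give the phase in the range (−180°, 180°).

-38.3 dB, -72.4°

Substitute s = j1573:
Numerator: 20 = 20 + j0
Denominator: (j1573) + 500 = 500 + j1573
|N| = √(20² + 0²) ≈ 20, ∠N ≈ 0.00°
|D| = √(500² + 1573²) ≈ 1650.6, ∠D ≈ 72.37°
|G| = 20 / 1650.6 ≈ 0.012117
Gain = 20 log₁₀(0.012117) ≈ -38.33 dB
∠G = 0.00° − 72.37° = -72.37°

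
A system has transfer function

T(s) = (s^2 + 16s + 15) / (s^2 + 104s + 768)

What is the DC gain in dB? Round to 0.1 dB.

-34.2 dB

T(0) = 15 / 768 ≈ 0.019531
20 log₁₀(0.019531) ≈ -34.19 dB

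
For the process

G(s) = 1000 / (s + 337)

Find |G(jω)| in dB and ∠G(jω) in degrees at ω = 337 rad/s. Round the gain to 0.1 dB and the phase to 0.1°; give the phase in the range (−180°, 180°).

6.4 dB, -45.0°

Substitute s = j337:
Numerator: 1000 = 1000 + j0
Denominator: (j337) + 337 = 337 + j337
|N| = √(1000² + 0²) ≈ 1000, ∠N ≈ 0.00°
|D| = √(337² + 337²) ≈ 476.59, ∠D ≈ 45.00°
|G| = 1000 / 476.59 ≈ 2.0982
Gain = 20 log₁₀(2.0982) ≈ 6.44 dB
∠G = 0.00° − 45.00° = -45.00°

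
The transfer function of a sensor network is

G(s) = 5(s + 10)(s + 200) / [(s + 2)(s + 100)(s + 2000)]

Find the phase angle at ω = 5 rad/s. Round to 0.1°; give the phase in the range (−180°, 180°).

At s = jω = j5:
zero (s+10): 10 + j5 → |·| = √(10²+5²) = √125 ≈ 11.18, ∠ = arctan(5/10) ≈ 26.57°
zero (s+200): 200 + j5 → |·| = √(200²+5²) = √40025 ≈ 200.06, ∠ = arctan(5/200) ≈ 1.43°
pole (s+2): 2 + j5 → |·| = √(2²+5²) = √29 ≈ 5.3852, ∠ = arctan(5/2) ≈ 68.20°
pole (s+100): 100 + j5 → |·| = √(100²+5²) = √10025 ≈ 100.12, ∠ = arctan(5/100) ≈ 2.86°
pole (s+2000): 2000 + j5 → |·| = √(2000²+5²) = √4000025 ≈ 2000, ∠ = arctan(5/2000) ≈ 0.14°
∠G = 28.00° − 71.20° = -43.20°

-43.2°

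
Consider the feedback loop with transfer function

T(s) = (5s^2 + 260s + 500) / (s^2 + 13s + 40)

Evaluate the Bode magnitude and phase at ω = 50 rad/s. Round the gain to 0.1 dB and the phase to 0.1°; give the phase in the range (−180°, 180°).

Substitute s = j50:
Numerator: 5(j50)^2 + 260(j50) + 500 = -12000 + j13000
Denominator: (j50)^2 + 13(j50) + 40 = -2460 + j650
|N| = √(12000² + 13000²) ≈ 17692, ∠N ≈ 132.71°
|D| = √(2460² + 650²) ≈ 2544.4, ∠D ≈ 165.20°
|T| = 17692 / 2544.4 ≈ 6.9533
Gain = 20 log₁₀(6.9533) ≈ 16.84 dB
∠T = 132.71° − 165.20° = -32.49°

16.8 dB, -32.5°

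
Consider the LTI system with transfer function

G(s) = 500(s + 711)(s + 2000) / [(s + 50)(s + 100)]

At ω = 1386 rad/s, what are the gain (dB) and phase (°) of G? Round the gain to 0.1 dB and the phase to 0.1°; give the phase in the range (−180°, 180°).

59.9 dB, -76.2°

At s = jω = j1386:
zero (s+711): 711 + j1386 → |·| = √(711²+1386²) = √2426517 ≈ 1557.7, ∠ = arctan(1386/711) ≈ 62.84°
zero (s+2000): 2000 + j1386 → |·| = √(2000²+1386²) = √5920996 ≈ 2433.3, ∠ = arctan(1386/2000) ≈ 34.72°
pole (s+50): 50 + j1386 → |·| = √(50²+1386²) = √1923496 ≈ 1386.9, ∠ = arctan(1386/50) ≈ 87.93°
pole (s+100): 100 + j1386 → |·| = √(100²+1386²) = √1930996 ≈ 1389.6, ∠ = arctan(1386/100) ≈ 85.87°
|G| = 500 · 3.7904e+06 / 1.9272e+06 ≈ 983.4
Gain = 20 log₁₀(983.4) ≈ 59.85 dB
∠G = 97.56° − 173.80° = -76.24°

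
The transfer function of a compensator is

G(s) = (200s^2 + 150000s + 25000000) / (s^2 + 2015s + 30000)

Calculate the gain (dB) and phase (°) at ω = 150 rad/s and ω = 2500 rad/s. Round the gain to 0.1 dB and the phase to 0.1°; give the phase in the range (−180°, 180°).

ω = 150: 40.1 dB, -40.9°; ω = 2500: 44.1 dB, 22.0°

Substitute s = j150:
Numerator: 200(j150)^2 + 150000(j150) + 25000000 = 20500000 + j22500000
Denominator: (j150)^2 + 2015(j150) + 30000 = 7500 + j302250
|N| = √(20500000² + 22500000²) ≈ 3.0438e+07, ∠N ≈ 47.66°
|D| = √(7500² + 302250²) ≈ 3.0234e+05, ∠D ≈ 88.58°
|G| = 3.0438e+07 / 3.0234e+05 ≈ 100.67
Gain = 20 log₁₀(100.67) ≈ 40.06 dB
∠G = 47.66° − 88.58° = -40.92°

Substitute s = j2500:
Numerator: 200(j2500)^2 + 150000(j2500) + 25000000 = -1225000000 + j375000000
Denominator: (j2500)^2 + 2015(j2500) + 30000 = -6220000 + j5037500
|N| = √(1225000000² + 375000000²) ≈ 1.2811e+09, ∠N ≈ 162.98°
|D| = √(6220000² + 5037500²) ≈ 8.004e+06, ∠D ≈ 141.00°
|G| = 1.2811e+09 / 8.004e+06 ≈ 160.06
Gain = 20 log₁₀(160.06) ≈ 44.09 dB
∠G = 162.98° − 141.00° = 21.98°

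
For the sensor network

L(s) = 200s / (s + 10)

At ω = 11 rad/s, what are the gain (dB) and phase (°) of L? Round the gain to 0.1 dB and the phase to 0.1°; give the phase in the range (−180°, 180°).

At s = jω = j11:
zero at origin: s = j11 → |·| = 11, ∠ = 90.00°
pole (s+10): 10 + j11 → |·| = √(10²+11²) = √221 ≈ 14.866, ∠ = arctan(11/10) ≈ 47.73°
|L| = 200 · 11 / 14.866 ≈ 147.99
Gain = 20 log₁₀(147.99) ≈ 43.40 dB
∠L = 90.00° − 47.73° = 42.27°

43.4 dB, 42.3°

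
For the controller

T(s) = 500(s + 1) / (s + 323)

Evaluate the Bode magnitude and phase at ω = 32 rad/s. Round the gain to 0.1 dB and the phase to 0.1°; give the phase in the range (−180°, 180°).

33.9 dB, 82.6°

At s = jω = j32:
zero (s+1): 1 + j32 → |·| = √(1²+32²) = √1025 ≈ 32.016, ∠ = arctan(32/1) ≈ 88.21°
pole (s+323): 323 + j32 → |·| = √(323²+32²) = √105353 ≈ 324.58, ∠ = arctan(32/323) ≈ 5.66°
|T| = 500 · 32.016 / 324.58 ≈ 49.319
Gain = 20 log₁₀(49.319) ≈ 33.86 dB
∠T = 88.21° − 5.66° = 82.55°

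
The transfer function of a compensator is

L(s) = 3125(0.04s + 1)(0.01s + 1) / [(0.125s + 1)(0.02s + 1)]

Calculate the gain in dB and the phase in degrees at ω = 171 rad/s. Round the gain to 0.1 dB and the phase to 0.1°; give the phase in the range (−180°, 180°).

At ω = 171 rad/s:
zero (1 + j171·0.04) = 1 + j6.84 → |·| ≈ 6.9127, ∠ ≈ 81.68°
zero (1 + j171·0.01) = 1 + j1.71 → |·| ≈ 1.9809, ∠ ≈ 59.68°
pole (1 + j171·0.125) = 1 + j21.375 → |·| ≈ 21.398, ∠ ≈ 87.32°
pole (1 + j171·0.02) = 1 + j3.42 → |·| ≈ 3.5632, ∠ ≈ 73.70°
|L| = 3125 · 6.9127 · 1.9809 / (21.398 · 3.5632) ≈ 561.24
Gain = 20 log₁₀(561.24) ≈ 54.98 dB
∠L = (81.68° + 59.68°) − (87.32° + 73.70°) = -19.66°

55.0 dB, -19.7°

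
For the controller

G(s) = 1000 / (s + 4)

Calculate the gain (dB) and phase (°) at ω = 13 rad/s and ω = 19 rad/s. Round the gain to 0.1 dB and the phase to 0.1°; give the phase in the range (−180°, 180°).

Substitute s = j13:
Numerator: 1000 = 1000 + j0
Denominator: (j13) + 4 = 4 + j13
|N| = √(1000² + 0²) ≈ 1000, ∠N ≈ 0.00°
|D| = √(4² + 13²) ≈ 13.601, ∠D ≈ 72.90°
|G| = 1000 / 13.601 ≈ 73.524
Gain = 20 log₁₀(73.524) ≈ 37.33 dB
∠G = 0.00° − 72.90° = -72.90°

Substitute s = j19:
Numerator: 1000 = 1000 + j0
Denominator: (j19) + 4 = 4 + j19
|N| = √(1000² + 0²) ≈ 1000, ∠N ≈ 0.00°
|D| = √(4² + 19²) ≈ 19.416, ∠D ≈ 78.11°
|G| = 1000 / 19.416 ≈ 51.504
Gain = 20 log₁₀(51.504) ≈ 34.24 dB
∠G = 0.00° − 78.11° = -78.11°

ω = 13: 37.3 dB, -72.9°; ω = 19: 34.2 dB, -78.1°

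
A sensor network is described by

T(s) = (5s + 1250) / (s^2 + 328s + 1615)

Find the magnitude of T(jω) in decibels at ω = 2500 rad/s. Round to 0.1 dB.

-54.0 dB

Substitute s = j2500:
Numerator: 5(j2500) + 1250 = 1250 + j12500
Denominator: (j2500)^2 + 328(j2500) + 1615 = -6248385 + j820000
|N| = √(1250² + 12500²) ≈ 12562, ∠N ≈ 84.29°
|D| = √(6248385² + 820000²) ≈ 6.302e+06, ∠D ≈ 172.52°
|T| = 12562 / 6.302e+06 ≈ 0.0019933
Gain = 20 log₁₀(0.0019933) ≈ -54.01 dB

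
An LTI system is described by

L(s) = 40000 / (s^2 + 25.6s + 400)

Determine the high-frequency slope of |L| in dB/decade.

Each pole contributes −20 dB/decade at high frequency; each zero contributes +20 dB/decade.
Net: 0 zero(s) − 2 pole(s) → -40 dB/decade.

-40 dB/decade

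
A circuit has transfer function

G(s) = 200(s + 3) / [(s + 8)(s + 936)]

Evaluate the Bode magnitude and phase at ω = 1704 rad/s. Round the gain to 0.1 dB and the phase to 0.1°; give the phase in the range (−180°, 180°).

At s = jω = j1704:
zero (s+3): 3 + j1704 → |·| = √(3²+1704²) = √2903625 ≈ 1704, ∠ = arctan(1704/3) ≈ 89.90°
pole (s+8): 8 + j1704 → |·| = √(8²+1704²) = √2903680 ≈ 1704, ∠ = arctan(1704/8) ≈ 89.73°
pole (s+936): 936 + j1704 → |·| = √(936²+1704²) = √3779712 ≈ 1944.1, ∠ = arctan(1704/936) ≈ 61.22°
|G| = 200 · 1704 / 3.3127e+06 ≈ 0.10288
Gain = 20 log₁₀(0.10288) ≈ -19.75 dB
∠G = 89.90° − 150.95° = -61.05°

-19.8 dB, -61.1°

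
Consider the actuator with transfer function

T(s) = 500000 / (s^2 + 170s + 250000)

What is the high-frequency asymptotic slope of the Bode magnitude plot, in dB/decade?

-40 dB/decade

Each pole contributes −20 dB/decade at high frequency; each zero contributes +20 dB/decade.
Net: 0 zero(s) − 2 pole(s) → -40 dB/decade.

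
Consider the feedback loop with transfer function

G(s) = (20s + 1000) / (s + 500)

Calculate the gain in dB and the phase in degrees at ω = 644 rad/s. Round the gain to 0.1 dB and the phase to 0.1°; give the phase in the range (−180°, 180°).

24.0 dB, 33.4°

Substitute s = j644:
Numerator: 20(j644) + 1000 = 1000 + j12880
Denominator: (j644) + 500 = 500 + j644
|N| = √(1000² + 12880²) ≈ 12919, ∠N ≈ 85.56°
|D| = √(500² + 644²) ≈ 815.31, ∠D ≈ 52.17°
|G| = 12919 / 815.31 ≈ 15.846
Gain = 20 log₁₀(15.846) ≈ 24.00 dB
∠G = 85.56° − 52.17° = 33.39°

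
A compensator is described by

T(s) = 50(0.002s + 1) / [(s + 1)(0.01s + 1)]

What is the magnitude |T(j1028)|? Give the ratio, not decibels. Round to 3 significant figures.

0.0108

At ω = 1028 rad/s:
zero (1 + j1028·0.002) = 1 + j2.056 → |·| ≈ 2.2863, ∠ ≈ 64.06°
pole (1 + j1028·1) = 1 + j1028 → |·| ≈ 1028, ∠ ≈ 89.94°
pole (1 + j1028·0.01) = 1 + j10.28 → |·| ≈ 10.329, ∠ ≈ 84.44°
|T| = 50 · 2.2863 / (1028 · 10.329) ≈ 0.010766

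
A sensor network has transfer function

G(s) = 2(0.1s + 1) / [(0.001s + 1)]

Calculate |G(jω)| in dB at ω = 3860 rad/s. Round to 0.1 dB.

45.7 dB

At ω = 3860 rad/s:
zero (1 + j3860·0.1) = 1 + j386 → |·| ≈ 386, ∠ ≈ 89.85°
pole (1 + j3860·0.001) = 1 + j3.86 → |·| ≈ 3.9874, ∠ ≈ 75.48°
|G| = 2 · 386 / (3.9874) ≈ 193.61
Gain = 20 log₁₀(193.61) ≈ 45.74 dB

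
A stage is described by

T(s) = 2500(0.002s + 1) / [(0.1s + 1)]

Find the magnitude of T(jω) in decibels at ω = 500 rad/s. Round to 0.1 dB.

At ω = 500 rad/s:
zero (1 + j500·0.002) = 1 + j1 → |·| ≈ 1.4142, ∠ ≈ 45.00°
pole (1 + j500·0.1) = 1 + j50 → |·| ≈ 50.01, ∠ ≈ 88.85°
|T| = 2500 · 1.4142 / (50.01) ≈ 70.696
Gain = 20 log₁₀(70.696) ≈ 36.99 dB

37.0 dB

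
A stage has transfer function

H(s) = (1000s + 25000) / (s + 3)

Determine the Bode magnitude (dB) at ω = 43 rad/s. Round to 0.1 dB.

61.2 dB

Substitute s = j43:
Numerator: 1000(j43) + 25000 = 25000 + j43000
Denominator: (j43) + 3 = 3 + j43
|N| = √(25000² + 43000²) ≈ 49739, ∠N ≈ 59.83°
|D| = √(3² + 43²) ≈ 43.105, ∠D ≈ 86.01°
|H| = 49739 / 43.105 ≈ 1153.9
Gain = 20 log₁₀(1153.9) ≈ 61.24 dB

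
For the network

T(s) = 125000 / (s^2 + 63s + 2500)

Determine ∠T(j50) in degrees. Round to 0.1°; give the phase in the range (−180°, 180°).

At s = jω = j50:
quadratic: (j50)² + 63·j50 + 2500 = 0 + j3150 → |·| ≈ 3150, ∠ ≈ 90.00°
∠T = 0.00° − 90.00° = -90.00°

-90.0°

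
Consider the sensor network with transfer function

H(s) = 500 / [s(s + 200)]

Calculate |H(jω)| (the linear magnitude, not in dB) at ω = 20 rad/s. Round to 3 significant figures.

At s = jω = j20:
pole (s+200): 200 + j20 → |·| = √(200²+20²) = √40400 ≈ 201, ∠ = arctan(20/200) ≈ 5.71°
pole at origin: |s| = 20, ∠ = 90.00° (in denominator)
|H| = 500 / 4020 ≈ 0.12438

0.124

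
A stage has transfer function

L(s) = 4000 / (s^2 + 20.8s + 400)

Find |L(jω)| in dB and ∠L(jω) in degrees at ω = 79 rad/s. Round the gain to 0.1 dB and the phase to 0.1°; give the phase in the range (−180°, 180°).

At s = jω = j79:
quadratic: (j79)² + 20.8·j79 + 400 = -5841 + j1643.2 → |·| ≈ 6067.7, ∠ ≈ 164.29°
|L| = 4000 / 6067.7 ≈ 0.65923
Gain = 20 log₁₀(0.65923) ≈ -3.62 dB
∠L = 0.00° − 164.29° = -164.29°

-3.6 dB, -164.3°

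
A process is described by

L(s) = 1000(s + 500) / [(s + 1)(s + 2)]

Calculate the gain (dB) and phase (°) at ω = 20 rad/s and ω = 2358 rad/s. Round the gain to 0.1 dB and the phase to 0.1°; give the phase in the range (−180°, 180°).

ω = 20: 61.9 dB, -169.1°; ω = 2358: -7.3 dB, -101.9°

At s = jω = j20:
zero (s+500): 500 + j20 → |·| = √(500²+20²) = √250400 ≈ 500.4, ∠ = arctan(20/500) ≈ 2.29°
pole (s+1): 1 + j20 → |·| = √(1²+20²) = √401 ≈ 20.025, ∠ = arctan(20/1) ≈ 87.14°
pole (s+2): 2 + j20 → |·| = √(2²+20²) = √404 ≈ 20.1, ∠ = arctan(20/2) ≈ 84.29°
|L| = 1000 · 500.4 / 402.5 ≈ 1243.2
Gain = 20 log₁₀(1243.2) ≈ 61.89 dB
∠L = 2.29° − 171.43° = -169.14°

At s = jω = j2358:
zero (s+500): 500 + j2358 → |·| = √(500²+2358²) = √5810164 ≈ 2410.4, ∠ = arctan(2358/500) ≈ 78.03°
pole (s+1): 1 + j2358 → |·| = √(1²+2358²) = √5560165 ≈ 2358, ∠ = arctan(2358/1) ≈ 89.98°
pole (s+2): 2 + j2358 → |·| = √(2²+2358²) = √5560168 ≈ 2358, ∠ = arctan(2358/2) ≈ 89.95°
|L| = 1000 · 2410.4 / 5.5602e+06 ≈ 0.43351
Gain = 20 log₁₀(0.43351) ≈ -7.26 dB
∠L = 78.03° − 179.93° = -101.90°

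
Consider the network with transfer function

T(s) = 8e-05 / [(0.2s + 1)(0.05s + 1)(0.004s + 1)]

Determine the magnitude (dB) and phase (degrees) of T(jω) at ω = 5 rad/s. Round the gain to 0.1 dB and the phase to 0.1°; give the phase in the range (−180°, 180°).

-85.2 dB, -60.2°

At ω = 5 rad/s:
pole (1 + j5·0.2) = 1 + j1 → |·| ≈ 1.4142, ∠ ≈ 45.00°
pole (1 + j5·0.05) = 1 + j0.25 → |·| ≈ 1.0308, ∠ ≈ 14.04°
pole (1 + j5·0.004) = 1 + j0.02 → |·| ≈ 1.0002, ∠ ≈ 1.15°
|T| = 8e-05 · 1 / (1.4142 · 1.0308 · 1.0002) ≈ 5.4868e-05
Gain = 20 log₁₀(5.4868e-05) ≈ -85.21 dB
∠T = (0°) − (45.00° + 14.04° + 1.15°) = -60.19°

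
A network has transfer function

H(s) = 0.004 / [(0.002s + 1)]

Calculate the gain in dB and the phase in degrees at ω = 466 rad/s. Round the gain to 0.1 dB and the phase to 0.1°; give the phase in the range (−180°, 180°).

At ω = 466 rad/s:
pole (1 + j466·0.002) = 1 + j0.932 → |·| ≈ 1.367, ∠ ≈ 42.98°
|H| = 0.004 · 1 / (1.367) ≈ 0.0029261
Gain = 20 log₁₀(0.0029261) ≈ -50.67 dB
∠H = (0°) − (42.98°) = -42.98°

-50.7 dB, -43.0°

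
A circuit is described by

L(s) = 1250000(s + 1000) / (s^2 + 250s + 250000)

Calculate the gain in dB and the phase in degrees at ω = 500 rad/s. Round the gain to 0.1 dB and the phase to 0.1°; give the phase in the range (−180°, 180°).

At s = jω = j500:
zero (s+1000): 1000 + j500 → |·| = √(1000²+500²) = √1250000 ≈ 1118, ∠ = arctan(500/1000) ≈ 26.57°
quadratic: (j500)² + 250·j500 + 250000 = 0 + j125000 → |·| ≈ 1.25e+05, ∠ ≈ 90.00°
|L| = 1250000 · 1118 / 1.25e+05 ≈ 11180
Gain = 20 log₁₀(11180) ≈ 80.97 dB
∠L = 26.57° − 90.00° = -63.43°

81.0 dB, -63.4°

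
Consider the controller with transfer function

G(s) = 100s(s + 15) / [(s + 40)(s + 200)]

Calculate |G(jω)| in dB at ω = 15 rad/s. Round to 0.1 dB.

11.4 dB

At s = jω = j15:
zero (s+15): 15 + j15 → |·| = √(15²+15²) = √450 ≈ 21.213, ∠ = arctan(15/15) ≈ 45.00°
zero at origin: s = j15 → |·| = 15, ∠ = 90.00°
pole (s+40): 40 + j15 → |·| = √(40²+15²) = √1825 ≈ 42.72, ∠ = arctan(15/40) ≈ 20.56°
pole (s+200): 200 + j15 → |·| = √(200²+15²) = √40225 ≈ 200.56, ∠ = arctan(15/200) ≈ 4.29°
|G| = 100 · 318.19 / 8567.9 ≈ 3.7137
Gain = 20 log₁₀(3.7137) ≈ 11.40 dB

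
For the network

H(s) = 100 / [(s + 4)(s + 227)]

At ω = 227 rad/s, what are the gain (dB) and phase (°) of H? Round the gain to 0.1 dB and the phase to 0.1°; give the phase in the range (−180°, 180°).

At s = jω = j227:
pole (s+4): 4 + j227 → |·| = √(4²+227²) = √51545 ≈ 227.04, ∠ = arctan(227/4) ≈ 88.99°
pole (s+227): 227 + j227 → |·| = √(227²+227²) = √103058 ≈ 321.03, ∠ = arctan(227/227) ≈ 45.00°
|H| = 100 / 72887 ≈ 0.001372
Gain = 20 log₁₀(0.001372) ≈ -57.25 dB
∠H = 0.00° − 133.99° = -133.99°

-57.3 dB, -134.0°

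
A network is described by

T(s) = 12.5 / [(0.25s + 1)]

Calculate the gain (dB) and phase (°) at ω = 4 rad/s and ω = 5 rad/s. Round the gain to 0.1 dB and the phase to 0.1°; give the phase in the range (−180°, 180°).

At ω = 4 rad/s:
pole (1 + j4·0.25) = 1 + j1 → |·| ≈ 1.4142, ∠ ≈ 45.00°
|T| = 12.5 · 1 / (1.4142) ≈ 8.8389
Gain = 20 log₁₀(8.8389) ≈ 18.93 dB
∠T = (0°) − (45.00°) = -45.00°

At ω = 5 rad/s:
pole (1 + j5·0.25) = 1 + j1.25 → |·| ≈ 1.6008, ∠ ≈ 51.34°
|T| = 12.5 · 1 / (1.6008) ≈ 7.8086
Gain = 20 log₁₀(7.8086) ≈ 17.85 dB
∠T = (0°) − (51.34°) = -51.34°

ω = 4: 18.9 dB, -45.0°; ω = 5: 17.9 dB, -51.3°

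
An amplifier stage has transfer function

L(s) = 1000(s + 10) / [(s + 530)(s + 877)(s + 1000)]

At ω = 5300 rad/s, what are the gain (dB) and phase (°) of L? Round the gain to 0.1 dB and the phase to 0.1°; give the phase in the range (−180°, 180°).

-89.3 dB, -154.3°

At s = jω = j5300:
zero (s+10): 10 + j5300 → |·| = √(10²+5300²) = √28090100 ≈ 5300, ∠ = arctan(5300/10) ≈ 89.89°
pole (s+530): 530 + j5300 → |·| = √(530²+5300²) = √28370900 ≈ 5326.4, ∠ = arctan(5300/530) ≈ 84.29°
pole (s+877): 877 + j5300 → |·| = √(877²+5300²) = √28859129 ≈ 5372.1, ∠ = arctan(5300/877) ≈ 80.60°
pole (s+1000): 1000 + j5300 → |·| = √(1000²+5300²) = √29090000 ≈ 5393.5, ∠ = arctan(5300/1000) ≈ 79.32°
|L| = 1000 · 5300 / 1.5433e+11 ≈ 3.4342e-05
Gain = 20 log₁₀(3.4342e-05) ≈ -89.28 dB
∠L = 89.89° − 244.21° = -154.32°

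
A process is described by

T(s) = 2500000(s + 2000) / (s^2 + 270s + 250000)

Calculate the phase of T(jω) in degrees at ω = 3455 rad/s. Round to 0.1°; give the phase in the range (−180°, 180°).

At s = jω = j3455:
zero (s+2000): 2000 + j3455 → |·| = √(2000²+3455²) = √15937025 ≈ 3992.1, ∠ = arctan(3455/2000) ≈ 59.93°
quadratic: (j3455)² + 270·j3455 + 250000 = -11687025 + j932850 → |·| ≈ 1.1724e+07, ∠ ≈ 175.44°
∠T = 59.93° − 175.44° = -115.51°

-115.5°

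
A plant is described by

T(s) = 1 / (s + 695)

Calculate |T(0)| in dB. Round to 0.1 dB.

T(0) = 1 / (695) ≈ 0.0014388
20 log₁₀(0.0014388) ≈ -56.84 dB

-56.8 dB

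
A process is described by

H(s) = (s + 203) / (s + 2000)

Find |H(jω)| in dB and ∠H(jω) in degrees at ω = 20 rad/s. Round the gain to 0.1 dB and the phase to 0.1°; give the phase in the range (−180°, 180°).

Substitute s = j20:
Numerator: (j20) + 203 = 203 + j20
Denominator: (j20) + 2000 = 2000 + j20
|N| = √(203² + 20²) ≈ 203.98, ∠N ≈ 5.63°
|D| = √(2000² + 20²) ≈ 2000.1, ∠D ≈ 0.57°
|H| = 203.98 / 2000.1 ≈ 0.10198
Gain = 20 log₁₀(0.10198) ≈ -19.83 dB
∠H = 5.63° − 0.57° = 5.06°

-19.8 dB, 5.1°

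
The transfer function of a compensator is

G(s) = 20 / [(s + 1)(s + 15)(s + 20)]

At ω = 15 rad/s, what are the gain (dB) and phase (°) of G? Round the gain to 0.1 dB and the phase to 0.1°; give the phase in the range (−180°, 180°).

At s = jω = j15:
pole (s+1): 1 + j15 → |·| = √(1²+15²) = √226 ≈ 15.033, ∠ = arctan(15/1) ≈ 86.19°
pole (s+15): 15 + j15 → |·| = √(15²+15²) = √450 ≈ 21.213, ∠ = arctan(15/15) ≈ 45.00°
pole (s+20): 20 + j15 → |·| = √(20²+15²) = √625 ≈ 25, ∠ = arctan(15/20) ≈ 36.87°
|G| = 20 / 7972.4 ≈ 0.0025087
Gain = 20 log₁₀(0.0025087) ≈ -52.01 dB
∠G = 0.00° − 168.06° = -168.06°

-52.0 dB, -168.1°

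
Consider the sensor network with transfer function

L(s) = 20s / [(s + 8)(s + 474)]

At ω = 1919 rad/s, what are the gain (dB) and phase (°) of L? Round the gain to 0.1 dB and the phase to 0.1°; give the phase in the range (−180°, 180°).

At s = jω = j1919:
zero at origin: s = j1919 → |·| = 1919, ∠ = 90.00°
pole (s+8): 8 + j1919 → |·| = √(8²+1919²) = √3682625 ≈ 1919, ∠ = arctan(1919/8) ≈ 89.76°
pole (s+474): 474 + j1919 → |·| = √(474²+1919²) = √3907237 ≈ 1976.7, ∠ = arctan(1919/474) ≈ 76.13°
|L| = 20 · 1919 / 3.7933e+06 ≈ 0.010118
Gain = 20 log₁₀(0.010118) ≈ -39.90 dB
∠L = 90.00° − 165.89° = -75.89°

-39.9 dB, -75.9°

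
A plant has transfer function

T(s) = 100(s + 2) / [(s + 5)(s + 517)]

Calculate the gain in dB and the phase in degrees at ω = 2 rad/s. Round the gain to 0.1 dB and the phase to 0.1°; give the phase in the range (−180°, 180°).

At s = jω = j2:
zero (s+2): 2 + j2 → |·| = √(2²+2²) = √8 ≈ 2.8284, ∠ = arctan(2/2) ≈ 45.00°
pole (s+5): 5 + j2 → |·| = √(5²+2²) = √29 ≈ 5.3852, ∠ = arctan(2/5) ≈ 21.80°
pole (s+517): 517 + j2 → |·| = √(517²+2²) = √267293 ≈ 517, ∠ = arctan(2/517) ≈ 0.22°
|T| = 100 · 2.8284 / 2784.1 ≈ 0.10159
Gain = 20 log₁₀(0.10159) ≈ -19.86 dB
∠T = 45.00° − 22.02° = 22.98°

-19.9 dB, 23.0°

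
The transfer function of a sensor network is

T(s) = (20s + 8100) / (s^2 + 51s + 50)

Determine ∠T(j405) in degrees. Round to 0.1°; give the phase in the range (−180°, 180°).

-127.8°

Substitute s = j405:
Numerator: 20(j405) + 8100 = 8100 + j8100
Denominator: (j405)^2 + 51(j405) + 50 = -163975 + j20655
|N| = √(8100² + 8100²) ≈ 11455, ∠N ≈ 45.00°
|D| = √(163975² + 20655²) ≈ 1.6527e+05, ∠D ≈ 172.82°
∠T = 45.00° − 172.82° = -127.82°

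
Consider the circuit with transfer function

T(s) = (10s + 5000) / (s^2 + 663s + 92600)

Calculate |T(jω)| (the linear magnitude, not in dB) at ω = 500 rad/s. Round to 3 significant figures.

0.0193

Substitute s = j500:
Numerator: 10(j500) + 5000 = 5000 + j5000
Denominator: (j500)^2 + 663(j500) + 92600 = -157400 + j331500
|N| = √(5000² + 5000²) ≈ 7071.1, ∠N ≈ 45.00°
|D| = √(157400² + 331500²) ≈ 3.6697e+05, ∠D ≈ 115.40°
|T| = 7071.1 / 3.6697e+05 ≈ 0.019269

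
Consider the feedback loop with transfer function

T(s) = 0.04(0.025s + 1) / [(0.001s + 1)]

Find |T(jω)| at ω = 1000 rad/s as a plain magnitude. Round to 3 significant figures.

At ω = 1000 rad/s:
zero (1 + j1000·0.025) = 1 + j25 → |·| ≈ 25.02, ∠ ≈ 87.71°
pole (1 + j1000·0.001) = 1 + j1 → |·| ≈ 1.4142, ∠ ≈ 45.00°
|T| = 0.04 · 25.02 / (1.4142) ≈ 0.70768

0.708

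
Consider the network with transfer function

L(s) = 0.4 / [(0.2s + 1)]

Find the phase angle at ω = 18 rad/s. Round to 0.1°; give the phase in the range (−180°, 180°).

-74.5°

At ω = 18 rad/s:
pole (1 + j18·0.2) = 1 + j3.6 → |·| ≈ 3.7363, ∠ ≈ 74.48°
∠L = (0°) − (74.48°) = -74.48°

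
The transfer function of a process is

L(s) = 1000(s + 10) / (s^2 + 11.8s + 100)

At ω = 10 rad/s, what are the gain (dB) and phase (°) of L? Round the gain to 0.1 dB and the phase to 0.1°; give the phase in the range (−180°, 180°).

41.6 dB, -45.0°

At s = jω = j10:
zero (s+10): 10 + j10 → |·| = √(10²+10²) = √200 ≈ 14.142, ∠ = arctan(10/10) ≈ 45.00°
quadratic: (j10)² + 11.8·j10 + 100 = 0 + j118 → |·| ≈ 118, ∠ ≈ 90.00°
|L| = 1000 · 14.142 / 118 ≈ 119.85
Gain = 20 log₁₀(119.85) ≈ 41.57 dB
∠L = 45.00° − 90.00° = -45.00°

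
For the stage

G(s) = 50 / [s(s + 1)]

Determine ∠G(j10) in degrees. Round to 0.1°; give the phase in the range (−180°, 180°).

-174.3°

At s = jω = j10:
pole (s+1): 1 + j10 → |·| = √(1²+10²) = √101 ≈ 10.05, ∠ = arctan(10/1) ≈ 84.29°
pole at origin: |s| = 10, ∠ = 90.00° (in denominator)
∠G = 0.00° − 174.29° = -174.29°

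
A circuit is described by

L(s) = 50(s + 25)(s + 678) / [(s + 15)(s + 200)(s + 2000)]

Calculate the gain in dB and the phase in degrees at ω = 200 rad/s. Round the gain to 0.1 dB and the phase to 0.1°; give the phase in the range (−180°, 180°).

At s = jω = j200:
zero (s+25): 25 + j200 → |·| = √(25²+200²) = √40625 ≈ 201.56, ∠ = arctan(200/25) ≈ 82.87°
zero (s+678): 678 + j200 → |·| = √(678²+200²) = √499684 ≈ 706.88, ∠ = arctan(200/678) ≈ 16.44°
pole (s+15): 15 + j200 → |·| = √(15²+200²) = √40225 ≈ 200.56, ∠ = arctan(200/15) ≈ 85.71°
pole (s+200): 200 + j200 → |·| = √(200²+200²) = √80000 ≈ 282.84, ∠ = arctan(200/200) ≈ 45.00°
pole (s+2000): 2000 + j200 → |·| = √(2000²+200²) = √4040000 ≈ 2010, ∠ = arctan(200/2000) ≈ 5.71°
|L| = 50 · 1.4248e+05 / 1.1402e+08 ≈ 0.06248
Gain = 20 log₁₀(0.06248) ≈ -24.09 dB
∠L = 99.31° − 136.42° = -37.11°

-24.1 dB, -37.1°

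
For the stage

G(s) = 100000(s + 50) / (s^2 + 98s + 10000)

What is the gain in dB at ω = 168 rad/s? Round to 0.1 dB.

57.1 dB

At s = jω = j168:
zero (s+50): 50 + j168 → |·| = √(50²+168²) = √30724 ≈ 175.28, ∠ = arctan(168/50) ≈ 73.43°
quadratic: (j168)² + 98·j168 + 10000 = -18224 + j16464 → |·| ≈ 24560, ∠ ≈ 137.90°
|G| = 100000 · 175.28 / 24560 ≈ 713.68
Gain = 20 log₁₀(713.68) ≈ 57.07 dB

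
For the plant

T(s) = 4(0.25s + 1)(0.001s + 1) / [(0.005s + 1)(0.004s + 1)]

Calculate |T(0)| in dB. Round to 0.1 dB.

12.0 dB

T(0) = 4 · 1 / 1 = 4
20 log₁₀(4) ≈ 12.04 dB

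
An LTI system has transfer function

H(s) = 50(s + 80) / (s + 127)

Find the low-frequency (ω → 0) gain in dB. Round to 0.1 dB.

H(0) = 50·80 / (127) ≈ 31.496
20 log₁₀(31.496) ≈ 29.97 dB

30.0 dB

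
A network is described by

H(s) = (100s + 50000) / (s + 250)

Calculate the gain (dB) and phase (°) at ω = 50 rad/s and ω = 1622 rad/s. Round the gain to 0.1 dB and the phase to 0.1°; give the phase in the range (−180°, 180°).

ω = 50: 45.9 dB, -5.6°; ω = 1622: 40.3 dB, -8.4°

Substitute s = j50:
Numerator: 100(j50) + 50000 = 50000 + j5000
Denominator: (j50) + 250 = 250 + j50
|N| = √(50000² + 5000²) ≈ 50249, ∠N ≈ 5.71°
|D| = √(250² + 50²) ≈ 254.95, ∠D ≈ 11.31°
|H| = 50249 / 254.95 ≈ 197.09
Gain = 20 log₁₀(197.09) ≈ 45.89 dB
∠H = 5.71° − 11.31° = -5.60°

Substitute s = j1622:
Numerator: 100(j1622) + 50000 = 50000 + j162200
Denominator: (j1622) + 250 = 250 + j1622
|N| = √(50000² + 162200²) ≈ 1.6973e+05, ∠N ≈ 72.87°
|D| = √(250² + 1622²) ≈ 1641.2, ∠D ≈ 81.24°
|H| = 1.6973e+05 / 1641.2 ≈ 103.42
Gain = 20 log₁₀(103.42) ≈ 40.29 dB
∠H = 72.87° − 81.24° = -8.37°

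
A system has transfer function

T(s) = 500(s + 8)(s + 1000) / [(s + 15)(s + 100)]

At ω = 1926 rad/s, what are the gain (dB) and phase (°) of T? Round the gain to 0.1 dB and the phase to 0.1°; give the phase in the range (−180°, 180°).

At s = jω = j1926:
zero (s+8): 8 + j1926 → |·| = √(8²+1926²) = √3709540 ≈ 1926, ∠ = arctan(1926/8) ≈ 89.76°
zero (s+1000): 1000 + j1926 → |·| = √(1000²+1926²) = √4709476 ≈ 2170.1, ∠ = arctan(1926/1000) ≈ 62.56°
pole (s+15): 15 + j1926 → |·| = √(15²+1926²) = √3709701 ≈ 1926.1, ∠ = arctan(1926/15) ≈ 89.55°
pole (s+100): 100 + j1926 → |·| = √(100²+1926²) = √3719476 ≈ 1928.6, ∠ = arctan(1926/100) ≈ 87.03°
|T| = 500 · 4.1796e+06 / 3.7147e+06 ≈ 562.58
Gain = 20 log₁₀(562.58) ≈ 55.00 dB
∠T = 152.32° − 176.58° = -24.26°

55.0 dB, -24.3°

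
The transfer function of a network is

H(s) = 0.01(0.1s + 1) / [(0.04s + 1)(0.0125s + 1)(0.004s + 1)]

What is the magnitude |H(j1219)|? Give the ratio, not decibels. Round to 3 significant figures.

0.000329

At ω = 1219 rad/s:
zero (1 + j1219·0.1) = 1 + j121.9 → |·| ≈ 121.9, ∠ ≈ 89.53°
pole (1 + j1219·0.04) = 1 + j48.76 → |·| ≈ 48.77, ∠ ≈ 88.83°
pole (1 + j1219·0.0125) = 1 + j15.2375 → |·| ≈ 15.27, ∠ ≈ 86.25°
pole (1 + j1219·0.004) = 1 + j4.876 → |·| ≈ 4.9775, ∠ ≈ 78.41°
|H| = 0.01 · 121.9 / (48.77 · 15.27 · 4.9775) ≈ 0.00032885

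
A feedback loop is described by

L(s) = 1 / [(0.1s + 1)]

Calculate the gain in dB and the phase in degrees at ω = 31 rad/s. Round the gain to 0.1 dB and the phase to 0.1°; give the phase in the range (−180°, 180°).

At ω = 31 rad/s:
pole (1 + j31·0.1) = 1 + j3.1 → |·| ≈ 3.2573, ∠ ≈ 72.12°
|L| = 1 · 1 / (3.2573) ≈ 0.307
Gain = 20 log₁₀(0.307) ≈ -10.26 dB
∠L = (0°) − (72.12°) = -72.12°

-10.3 dB, -72.1°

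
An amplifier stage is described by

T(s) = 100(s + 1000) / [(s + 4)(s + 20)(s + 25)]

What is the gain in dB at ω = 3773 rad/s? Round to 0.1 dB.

-102.8 dB

At s = jω = j3773:
zero (s+1000): 1000 + j3773 → |·| = √(1000²+3773²) = √15235529 ≈ 3903.3, ∠ = arctan(3773/1000) ≈ 75.16°
pole (s+4): 4 + j3773 → |·| = √(4²+3773²) = √14235545 ≈ 3773, ∠ = arctan(3773/4) ≈ 89.94°
pole (s+20): 20 + j3773 → |·| = √(20²+3773²) = √14235929 ≈ 3773.1, ∠ = arctan(3773/20) ≈ 89.70°
pole (s+25): 25 + j3773 → |·| = √(25²+3773²) = √14236154 ≈ 3773.1, ∠ = arctan(3773/25) ≈ 89.62°
|T| = 100 · 3903.3 / 5.3713e+10 ≈ 7.267e-06
Gain = 20 log₁₀(7.267e-06) ≈ -102.77 dB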